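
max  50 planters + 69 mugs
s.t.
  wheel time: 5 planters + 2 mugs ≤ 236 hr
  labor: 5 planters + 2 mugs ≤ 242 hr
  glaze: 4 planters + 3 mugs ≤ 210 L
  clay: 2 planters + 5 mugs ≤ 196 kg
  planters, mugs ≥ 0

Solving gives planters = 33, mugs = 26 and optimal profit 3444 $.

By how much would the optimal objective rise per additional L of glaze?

8

Check each constraint at x*: wheel time 217/236 (slack 19); labor 217/242 (slack 25); glaze 210/210 (tight); clay 196/196 (tight).
Since wheel time, labor are not tight, their duals are 0.
Dual feasibility on the basic columns requires 4·y_glaze + 2·y_clay = 50, 3·y_glaze + 5·y_clay = 69.
This yields shadow prices y_glaze = 8, y_clay = 9.
Shadow price of glaze = 8.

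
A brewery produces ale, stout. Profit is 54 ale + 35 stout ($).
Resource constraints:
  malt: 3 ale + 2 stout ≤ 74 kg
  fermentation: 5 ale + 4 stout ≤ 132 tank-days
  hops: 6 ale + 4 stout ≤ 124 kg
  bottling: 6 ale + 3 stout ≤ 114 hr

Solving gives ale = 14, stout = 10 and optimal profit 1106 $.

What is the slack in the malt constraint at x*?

malt used = 3·14 + 2·10 = 62; slack = 74 − 62 = 12.

12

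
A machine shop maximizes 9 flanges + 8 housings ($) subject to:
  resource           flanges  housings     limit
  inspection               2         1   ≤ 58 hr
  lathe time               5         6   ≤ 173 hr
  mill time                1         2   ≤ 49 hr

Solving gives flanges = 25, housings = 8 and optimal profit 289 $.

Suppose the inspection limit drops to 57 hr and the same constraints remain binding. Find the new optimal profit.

287

At the optimum: inspection uses 58 of 58 (binding); lathe time uses 173 of 173 (binding); mill time uses 41 of 49 (slack = 8).
Since mill time is not tight, its dual is 0.
Dual feasibility on the basic columns requires 2·y_inspection + 5·y_lathe time = 9, 1·y_inspection + 6·y_lathe time = 8.
This yields shadow prices y_inspection = 2, y_lathe time = 1.
Δz = y_inspection·Δb = 2 × (-1) = -2, so new z* = 289 − 2 = 287.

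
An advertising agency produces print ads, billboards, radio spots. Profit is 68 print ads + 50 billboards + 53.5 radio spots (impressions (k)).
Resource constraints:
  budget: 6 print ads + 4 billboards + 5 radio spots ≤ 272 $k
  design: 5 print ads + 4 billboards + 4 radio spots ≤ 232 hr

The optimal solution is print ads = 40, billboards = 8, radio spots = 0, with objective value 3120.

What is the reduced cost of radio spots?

At the optimum: budget uses 272 of 272 (binding); design uses 232 of 232 (binding).
The binding rows give the dual system: 6·y_budget + 5·y_design = 68 and 4·y_budget + 4·y_design = 50.
This yields shadow prices y_budget = 5.5, y_design = 7.
Reduced cost of radio spots: c₃ − yᵀa₃ = 53.5 − (5.5·5 + 7·4) = 53.5 − 55.5 = -2.

-2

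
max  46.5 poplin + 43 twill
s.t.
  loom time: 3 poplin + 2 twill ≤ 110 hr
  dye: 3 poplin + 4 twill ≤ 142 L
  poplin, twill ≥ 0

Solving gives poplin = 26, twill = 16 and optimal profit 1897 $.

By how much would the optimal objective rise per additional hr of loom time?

9.5

Both loom time and dye are binding at x*.
From A_Bᵀ y = c: 3·y_loom time + 3·y_dye = 46.5; 2·y_loom time + 4·y_dye = 43.
This yields shadow prices y_loom time = 9.5, y_dye = 6.
Shadow price of loom time = 9.5.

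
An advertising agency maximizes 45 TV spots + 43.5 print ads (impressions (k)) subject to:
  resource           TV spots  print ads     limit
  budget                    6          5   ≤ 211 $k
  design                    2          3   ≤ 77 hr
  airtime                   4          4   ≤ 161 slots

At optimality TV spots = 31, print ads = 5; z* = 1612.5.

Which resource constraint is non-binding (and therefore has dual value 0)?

budget: 211/211 (binding)
design: 77/77 (binding)
airtime: 144/161 (slack 17)
By complementary slackness, a constraint with positive slack has shadow price 0 → airtime.

airtime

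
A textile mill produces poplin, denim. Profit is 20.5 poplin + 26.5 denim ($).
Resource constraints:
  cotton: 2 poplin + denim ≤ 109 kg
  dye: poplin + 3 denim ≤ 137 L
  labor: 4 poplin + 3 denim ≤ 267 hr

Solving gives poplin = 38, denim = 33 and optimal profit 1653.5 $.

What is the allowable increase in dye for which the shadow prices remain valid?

Binding constraints: cotton, dye. The basis is B = [[2,1],[1,3]] with det 5.
Per unit increase in dye, x* moves by d = (-0.2, 0.4).
The basis stays optimal until labor becomes binding; allowable increase = 40 L.

40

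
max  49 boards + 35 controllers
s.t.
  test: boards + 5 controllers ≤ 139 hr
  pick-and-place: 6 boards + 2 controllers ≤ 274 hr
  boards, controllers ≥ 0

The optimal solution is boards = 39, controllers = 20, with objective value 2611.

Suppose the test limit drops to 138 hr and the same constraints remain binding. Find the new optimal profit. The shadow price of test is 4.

2607

Δb = -1, so new z* = 2611 + (4)·(-1) = 2611 − 4 = 2607.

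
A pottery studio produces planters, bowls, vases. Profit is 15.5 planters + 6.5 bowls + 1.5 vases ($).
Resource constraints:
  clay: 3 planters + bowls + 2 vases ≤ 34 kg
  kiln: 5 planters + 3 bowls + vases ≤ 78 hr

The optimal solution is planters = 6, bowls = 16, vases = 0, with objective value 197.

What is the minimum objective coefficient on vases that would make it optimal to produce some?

Check each constraint at x*: clay 34/34 (tight); kiln 78/78 (tight).
Dual feasibility on the basic columns requires 3·y_clay + 5·y_kiln = 15.5, 1·y_clay + 3·y_kiln = 6.5.
Solving: y_clay = 3.5, y_kiln = 1.
vases enters the basis when its profit ≥ yᵀa₃ = 3.5·2 + 1·1 = 8.

8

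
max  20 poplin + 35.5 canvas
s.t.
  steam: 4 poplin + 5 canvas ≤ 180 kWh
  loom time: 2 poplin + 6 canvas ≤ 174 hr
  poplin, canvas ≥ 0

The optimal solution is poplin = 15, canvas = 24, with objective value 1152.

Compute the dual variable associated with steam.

Both steam and loom time are binding at x*.
The binding rows give the dual system: 4·y_steam + 2·y_loom time = 20 and 5·y_steam + 6·y_loom time = 35.5.
→ y_steam = 3.5 and y_loom time = 3.
Shadow price of steam = 3.5.

3.5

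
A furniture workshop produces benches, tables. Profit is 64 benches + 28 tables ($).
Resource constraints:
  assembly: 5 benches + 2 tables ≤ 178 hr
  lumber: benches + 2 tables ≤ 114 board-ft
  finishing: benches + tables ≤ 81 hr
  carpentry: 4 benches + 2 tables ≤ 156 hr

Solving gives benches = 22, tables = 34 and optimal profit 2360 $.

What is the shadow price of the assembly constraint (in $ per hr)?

8

At the optimum: assembly uses 178 of 178 (binding); lumber uses 90 of 114 (slack = 24); finishing uses 56 of 81 (slack = 25); carpentry uses 156 of 156 (binding).
Slack constraints have shadow price 0 (complementary slackness).
Dual feasibility on the basic columns requires 5·y_assembly + 4·y_carpentry = 64, 2·y_assembly + 2·y_carpentry = 28.
Solving: y_assembly = 8, y_carpentry = 6.
Shadow price of assembly = 8.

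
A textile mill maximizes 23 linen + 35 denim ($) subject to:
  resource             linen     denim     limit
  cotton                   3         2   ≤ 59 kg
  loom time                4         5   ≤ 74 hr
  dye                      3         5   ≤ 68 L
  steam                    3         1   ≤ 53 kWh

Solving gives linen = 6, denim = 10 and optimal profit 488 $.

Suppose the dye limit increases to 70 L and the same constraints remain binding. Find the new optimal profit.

At the optimum: cotton uses 38 of 59 (slack = 21); loom time uses 74 of 74 (binding); dye uses 68 of 68 (binding); steam uses 28 of 53 (slack = 25).
Slack constraints have shadow price 0 (complementary slackness).
Dual feasibility on the basic columns requires 4·y_loom time + 3·y_dye = 23, 5·y_loom time + 5·y_dye = 35.
This yields shadow prices y_loom time = 2, y_dye = 5.
Δz = y_dye·Δb = 5 × (2) = 10, so new z* = 488 + 10 = 498.

498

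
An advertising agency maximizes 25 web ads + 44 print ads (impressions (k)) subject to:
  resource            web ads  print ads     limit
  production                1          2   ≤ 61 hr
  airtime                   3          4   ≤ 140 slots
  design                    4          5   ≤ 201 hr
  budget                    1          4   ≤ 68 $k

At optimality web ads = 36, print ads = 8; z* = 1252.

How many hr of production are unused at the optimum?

production used = 1·36 + 2·8 = 52; slack = 61 − 52 = 9.

9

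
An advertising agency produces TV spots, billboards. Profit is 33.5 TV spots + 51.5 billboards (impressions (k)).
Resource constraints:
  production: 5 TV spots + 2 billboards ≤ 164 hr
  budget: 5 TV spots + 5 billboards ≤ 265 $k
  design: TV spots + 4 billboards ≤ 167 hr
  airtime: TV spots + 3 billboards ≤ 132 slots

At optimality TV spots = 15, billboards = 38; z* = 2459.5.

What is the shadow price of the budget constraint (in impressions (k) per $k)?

At the optimum: production uses 151 of 164 (slack = 13); budget uses 265 of 265 (binding); design uses 167 of 167 (binding); airtime uses 129 of 132 (slack = 3).
Slack constraints have shadow price 0 (complementary slackness).
The binding rows give the dual system: 5·y_budget + 1·y_design = 33.5 and 5·y_budget + 4·y_design = 51.5.
This yields shadow prices y_budget = 5.5, y_design = 6.
Shadow price of budget = 5.5.

5.5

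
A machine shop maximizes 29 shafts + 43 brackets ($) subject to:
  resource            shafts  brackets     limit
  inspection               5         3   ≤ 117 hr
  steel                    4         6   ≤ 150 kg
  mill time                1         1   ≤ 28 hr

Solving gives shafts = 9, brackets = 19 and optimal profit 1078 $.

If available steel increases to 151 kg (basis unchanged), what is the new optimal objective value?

Binding: steel and mill time. Non-binding: inspection (15 unused).
Since inspection is not tight, its dual is 0.
Dual feasibility on the basic columns requires 4·y_steel + 1·y_mill time = 29, 6·y_steel + 1·y_mill time = 43.
Solving: y_steel = 7, y_mill time = 1.
Δz = y_steel·Δb = 7 × (1) = 7, so new z* = 1078 + 7 = 1085.

1085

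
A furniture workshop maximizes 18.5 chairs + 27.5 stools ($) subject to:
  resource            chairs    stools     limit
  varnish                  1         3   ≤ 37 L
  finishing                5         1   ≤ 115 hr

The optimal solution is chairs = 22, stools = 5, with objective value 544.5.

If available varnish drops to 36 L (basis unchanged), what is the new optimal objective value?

Check each constraint at x*: varnish 37/37 (tight); finishing 115/115 (tight).
Dual feasibility on the basic columns requires 1·y_varnish + 5·y_finishing = 18.5, 3·y_varnish + 1·y_finishing = 27.5.
→ y_varnish = 8.5 and y_finishing = 2.
Δz = y_varnish·Δb = 8.5 × (-1) = -8.5, so new z* = 544.5 − 8.5 = 536.

536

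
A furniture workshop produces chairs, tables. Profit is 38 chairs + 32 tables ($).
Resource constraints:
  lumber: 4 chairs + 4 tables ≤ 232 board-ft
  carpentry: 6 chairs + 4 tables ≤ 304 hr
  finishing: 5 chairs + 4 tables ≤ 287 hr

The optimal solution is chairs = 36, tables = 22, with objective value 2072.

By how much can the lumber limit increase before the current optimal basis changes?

38

Binding constraints: lumber, carpentry. The basis is B = [[4,4],[6,4]] with det -8.
Per unit increase in lumber, x* moves by d = (-0.5, 0.75).
The basis stays optimal until finishing becomes binding; allowable increase = 38 board-ft.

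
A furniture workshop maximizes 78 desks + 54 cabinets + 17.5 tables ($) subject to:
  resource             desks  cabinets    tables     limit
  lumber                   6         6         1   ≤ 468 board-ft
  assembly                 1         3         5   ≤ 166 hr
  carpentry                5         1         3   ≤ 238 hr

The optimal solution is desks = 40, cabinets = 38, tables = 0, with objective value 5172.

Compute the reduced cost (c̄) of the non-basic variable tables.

Check each constraint at x*: lumber 468/468 (tight); assembly 154/166 (slack 12); carpentry 238/238 (tight).
Since assembly is not tight, its dual is 0.
From A_Bᵀ y = c: 6·y_lumber + 5·y_carpentry = 78; 6·y_lumber + 1·y_carpentry = 54.
Solving: y_lumber = 8, y_carpentry = 6.
Reduced cost of tables: c₃ − yᵀa₃ = 17.5 − (8·1 + 6·3) = 17.5 − 26 = -8.5.

-8.5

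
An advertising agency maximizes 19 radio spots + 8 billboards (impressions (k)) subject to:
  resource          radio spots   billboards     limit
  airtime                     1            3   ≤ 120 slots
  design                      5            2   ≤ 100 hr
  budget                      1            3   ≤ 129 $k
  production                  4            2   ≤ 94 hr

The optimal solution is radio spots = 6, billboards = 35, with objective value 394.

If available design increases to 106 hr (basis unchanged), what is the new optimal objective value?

Check each constraint at x*: airtime 111/120 (slack 9); design 100/100 (tight); budget 111/129 (slack 18); production 94/94 (tight).
By complementary slackness, y = 0 for the non-binding constraints.
Dual feasibility on the basic columns requires 5·y_design + 4·y_production = 19, 2·y_design + 2·y_production = 8.
→ y_design = 3 and y_production = 1.
Δz = y_design·Δb = 3 × (6) = 18, so new z* = 394 + 18 = 412.

412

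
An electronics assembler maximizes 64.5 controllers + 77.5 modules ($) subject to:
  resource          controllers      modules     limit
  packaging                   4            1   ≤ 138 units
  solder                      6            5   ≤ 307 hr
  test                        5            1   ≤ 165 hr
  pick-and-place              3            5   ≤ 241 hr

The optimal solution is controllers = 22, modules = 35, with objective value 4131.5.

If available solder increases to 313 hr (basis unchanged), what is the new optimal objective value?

4167.5

Check each constraint at x*: packaging 123/138 (slack 15); solder 307/307 (tight); test 145/165 (slack 20); pick-and-place 241/241 (tight).
Slack constraints have shadow price 0 (complementary slackness).
From A_Bᵀ y = c: 6·y_solder + 3·y_pick-and-place = 64.5; 5·y_solder + 5·y_pick-and-place = 77.5.
→ y_solder = 6 and y_pick-and-place = 9.5.
Δz = y_solder·Δb = 6 × (6) = 36, so new z* = 4131.5 + 36 = 4167.5.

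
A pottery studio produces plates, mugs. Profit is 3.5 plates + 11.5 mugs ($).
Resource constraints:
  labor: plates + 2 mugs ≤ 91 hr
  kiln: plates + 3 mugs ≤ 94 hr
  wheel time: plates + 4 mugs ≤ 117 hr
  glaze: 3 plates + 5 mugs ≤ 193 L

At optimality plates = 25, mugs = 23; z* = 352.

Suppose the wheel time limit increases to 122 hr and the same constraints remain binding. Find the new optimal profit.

Binding: kiln and wheel time. Non-binding: labor (20 unused), glaze (3 unused).
Since labor, glaze are not tight, their duals are 0.
From A_Bᵀ y = c: 1·y_kiln + 1·y_wheel time = 3.5; 3·y_kiln + 4·y_wheel time = 11.5.
→ y_kiln = 2.5 and y_wheel time = 1.
Δz = y_wheel time·Δb = 1 × (5) = 5, so new z* = 352 + 5 = 357.

357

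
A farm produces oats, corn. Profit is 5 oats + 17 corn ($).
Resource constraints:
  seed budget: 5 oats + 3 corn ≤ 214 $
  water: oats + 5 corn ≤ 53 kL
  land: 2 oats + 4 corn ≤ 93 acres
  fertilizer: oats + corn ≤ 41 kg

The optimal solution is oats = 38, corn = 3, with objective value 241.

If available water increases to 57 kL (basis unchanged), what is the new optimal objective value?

Binding: water and fertilizer. Non-binding: seed budget (15 unused), land (5 unused).
Slack constraints have shadow price 0 (complementary slackness).
Dual feasibility on the basic columns requires 1·y_water + 1·y_fertilizer = 5, 5·y_water + 1·y_fertilizer = 17.
→ y_water = 3 and y_fertilizer = 2.
Δz = y_water·Δb = 3 × (4) = 12, so new z* = 241 + 12 = 253.

253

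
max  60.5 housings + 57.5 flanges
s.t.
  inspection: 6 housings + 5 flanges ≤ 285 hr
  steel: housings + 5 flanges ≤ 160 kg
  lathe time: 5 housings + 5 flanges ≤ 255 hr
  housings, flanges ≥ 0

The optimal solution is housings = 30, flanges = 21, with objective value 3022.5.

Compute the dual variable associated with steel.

Binding: inspection and lathe time. Non-binding: steel (25 unused).
Slack constraints have shadow price 0 (complementary slackness).
The binding rows give the dual system: 6·y_inspection + 5·y_lathe time = 60.5 and 5·y_inspection + 5·y_lathe time = 57.5.
This yields shadow prices y_inspection = 3, y_lathe time = 8.5.
Shadow price of steel = 0.

0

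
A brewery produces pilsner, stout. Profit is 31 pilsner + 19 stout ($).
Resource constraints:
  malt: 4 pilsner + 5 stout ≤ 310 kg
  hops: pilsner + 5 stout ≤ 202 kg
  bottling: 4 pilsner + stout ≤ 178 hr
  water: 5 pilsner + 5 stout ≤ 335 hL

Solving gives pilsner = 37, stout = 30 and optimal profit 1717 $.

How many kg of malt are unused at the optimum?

malt used = 4·37 + 5·30 = 298; slack = 310 − 298 = 12.

12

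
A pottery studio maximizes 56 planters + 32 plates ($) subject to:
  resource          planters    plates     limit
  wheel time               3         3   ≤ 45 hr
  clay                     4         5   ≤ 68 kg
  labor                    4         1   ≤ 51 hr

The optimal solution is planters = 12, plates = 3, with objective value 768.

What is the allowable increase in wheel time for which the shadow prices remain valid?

2.8125

Binding constraints: wheel time, labor. The basis is B = [[3,3],[4,1]] with det -9.
Per unit increase in wheel time, x* moves by d = (-0.1111, 0.4444).
The basis stays optimal until clay becomes binding; allowable increase = 2.8125 hr.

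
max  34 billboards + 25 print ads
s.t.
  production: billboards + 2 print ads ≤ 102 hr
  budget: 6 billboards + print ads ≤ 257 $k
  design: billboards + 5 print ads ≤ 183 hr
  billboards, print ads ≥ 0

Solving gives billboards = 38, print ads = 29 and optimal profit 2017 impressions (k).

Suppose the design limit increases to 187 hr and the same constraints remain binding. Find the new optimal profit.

Check each constraint at x*: production 96/102 (slack 6); budget 257/257 (tight); design 183/183 (tight).
Slack constraints have shadow price 0 (complementary slackness).
The binding rows give the dual system: 6·y_budget + 1·y_design = 34 and 1·y_budget + 5·y_design = 25.
Solving: y_budget = 5, y_design = 4.
Δz = y_design·Δb = 4 × (4) = 16, so new z* = 2017 + 16 = 2033.

2033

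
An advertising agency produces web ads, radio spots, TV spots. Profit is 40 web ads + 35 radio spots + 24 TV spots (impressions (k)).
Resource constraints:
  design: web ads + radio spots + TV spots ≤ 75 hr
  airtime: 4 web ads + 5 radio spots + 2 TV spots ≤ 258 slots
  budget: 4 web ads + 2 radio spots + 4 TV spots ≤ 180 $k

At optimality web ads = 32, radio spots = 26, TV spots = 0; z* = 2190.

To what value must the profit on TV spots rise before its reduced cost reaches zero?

30

Check each constraint at x*: design 58/75 (slack 17); airtime 258/258 (tight); budget 180/180 (tight).
By complementary slackness, y = 0 for the non-binding constraint.
Dual feasibility on the basic columns requires 4·y_airtime + 4·y_budget = 40, 5·y_airtime + 2·y_budget = 35.
Solving: y_airtime = 5, y_budget = 5.
TV spots enters the basis when its profit ≥ yᵀa₃ = 5·2 + 5·4 = 30.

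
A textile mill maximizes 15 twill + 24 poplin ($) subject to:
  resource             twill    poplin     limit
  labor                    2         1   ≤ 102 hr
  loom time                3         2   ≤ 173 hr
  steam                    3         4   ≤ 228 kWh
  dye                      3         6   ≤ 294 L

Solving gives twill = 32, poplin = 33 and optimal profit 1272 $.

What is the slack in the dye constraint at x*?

0

dye used = 3·32 + 6·33 = 294; slack = 294 − 294 = 0.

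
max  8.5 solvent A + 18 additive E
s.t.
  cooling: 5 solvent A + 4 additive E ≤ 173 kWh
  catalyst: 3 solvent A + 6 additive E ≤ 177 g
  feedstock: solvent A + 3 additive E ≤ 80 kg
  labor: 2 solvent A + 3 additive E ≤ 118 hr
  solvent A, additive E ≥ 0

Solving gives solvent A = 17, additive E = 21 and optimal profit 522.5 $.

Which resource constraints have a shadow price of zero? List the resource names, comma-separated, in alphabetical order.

cooling, labor

cooling: 169/173 (slack 4)
catalyst: 177/177 (binding)
feedstock: 80/80 (binding)
labor: 97/118 (slack 21)
By complementary slackness, a constraint with positive slack has shadow price 0 → cooling, labor.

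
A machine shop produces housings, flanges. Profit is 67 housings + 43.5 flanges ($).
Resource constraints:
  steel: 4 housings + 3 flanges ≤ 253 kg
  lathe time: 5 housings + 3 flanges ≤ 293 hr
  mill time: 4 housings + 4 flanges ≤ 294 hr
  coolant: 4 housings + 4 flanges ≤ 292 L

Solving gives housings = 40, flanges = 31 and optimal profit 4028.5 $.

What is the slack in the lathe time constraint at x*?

0

lathe time used = 5·40 + 3·31 = 293; slack = 293 − 293 = 0.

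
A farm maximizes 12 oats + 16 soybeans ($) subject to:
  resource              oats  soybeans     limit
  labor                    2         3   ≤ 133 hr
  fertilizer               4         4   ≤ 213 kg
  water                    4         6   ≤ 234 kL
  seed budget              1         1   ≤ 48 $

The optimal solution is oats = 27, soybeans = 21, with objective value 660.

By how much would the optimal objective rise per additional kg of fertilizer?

0

At the optimum: labor uses 117 of 133 (slack = 16); fertilizer uses 192 of 213 (slack = 21); water uses 234 of 234 (binding); seed budget uses 48 of 48 (binding).
By complementary slackness, y = 0 for the non-binding constraints.
Dual feasibility on the basic columns requires 4·y_water + 1·y_seed budget = 12, 6·y_water + 1·y_seed budget = 16.
This yields shadow prices y_water = 2, y_seed budget = 4.
Shadow price of fertilizer = 0.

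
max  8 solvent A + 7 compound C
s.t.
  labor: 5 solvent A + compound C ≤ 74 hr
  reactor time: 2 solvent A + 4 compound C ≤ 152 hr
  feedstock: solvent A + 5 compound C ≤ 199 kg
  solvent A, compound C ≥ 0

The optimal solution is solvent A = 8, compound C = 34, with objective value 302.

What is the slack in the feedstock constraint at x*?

feedstock used = 1·8 + 5·34 = 178; slack = 199 − 178 = 21.

21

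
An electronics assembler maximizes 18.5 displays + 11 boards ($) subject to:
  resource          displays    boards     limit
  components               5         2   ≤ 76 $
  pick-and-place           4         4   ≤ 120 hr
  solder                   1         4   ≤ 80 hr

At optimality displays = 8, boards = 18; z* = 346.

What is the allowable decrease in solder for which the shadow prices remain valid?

64.8

Binding constraints: components, solder. The basis is B = [[5,2],[1,4]] with det 18.
Per unit decrease in solder, x* moves by d = (0.1111, -0.2778).
The basis stays optimal until boards reaches 0; allowable decrease = 64.8 hr.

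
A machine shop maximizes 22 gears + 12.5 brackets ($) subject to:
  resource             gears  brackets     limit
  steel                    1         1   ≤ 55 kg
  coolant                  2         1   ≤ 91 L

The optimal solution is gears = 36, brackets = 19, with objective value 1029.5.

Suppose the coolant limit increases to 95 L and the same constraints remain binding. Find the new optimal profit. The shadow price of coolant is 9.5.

Δb = 4, so new z* = 1029.5 + (9.5)·(4) = 1029.5 + 38 = 1067.5.

1067.5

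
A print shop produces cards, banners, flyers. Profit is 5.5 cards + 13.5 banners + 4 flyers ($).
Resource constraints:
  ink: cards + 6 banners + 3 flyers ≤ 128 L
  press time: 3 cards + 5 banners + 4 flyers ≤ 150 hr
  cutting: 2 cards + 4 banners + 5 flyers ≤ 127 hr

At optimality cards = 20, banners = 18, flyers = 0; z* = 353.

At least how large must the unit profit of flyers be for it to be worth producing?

9

Check each constraint at x*: ink 128/128 (tight); press time 150/150 (tight); cutting 112/127 (slack 15).
Since cutting is not tight, its dual is 0.
Dual feasibility on the basic columns requires 1·y_ink + 3·y_press time = 5.5, 6·y_ink + 5·y_press time = 13.5.
→ y_ink = 1 and y_press time = 1.5.
flyers enters the basis when its profit ≥ yᵀa₃ = 1·3 + 1.5·4 = 9.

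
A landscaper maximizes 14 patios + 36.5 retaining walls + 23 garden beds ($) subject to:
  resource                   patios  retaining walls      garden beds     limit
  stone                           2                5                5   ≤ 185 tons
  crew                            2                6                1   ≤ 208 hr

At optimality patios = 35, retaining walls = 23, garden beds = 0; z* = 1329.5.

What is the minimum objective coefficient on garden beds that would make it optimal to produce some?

Check each constraint at x*: stone 185/185 (tight); crew 208/208 (tight).
The binding rows give the dual system: 2·y_stone + 2·y_crew = 14 and 5·y_stone + 6·y_crew = 36.5.
→ y_stone = 5.5 and y_crew = 1.5.
garden beds enters the basis when its profit ≥ yᵀa₃ = 5.5·5 + 1.5·1 = 29.

29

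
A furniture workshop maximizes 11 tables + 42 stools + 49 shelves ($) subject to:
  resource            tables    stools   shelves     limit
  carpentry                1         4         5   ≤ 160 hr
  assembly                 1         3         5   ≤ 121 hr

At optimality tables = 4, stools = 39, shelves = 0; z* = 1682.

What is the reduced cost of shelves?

-6

At the optimum: carpentry uses 160 of 160 (binding); assembly uses 121 of 121 (binding).
From A_Bᵀ y = c: 1·y_carpentry + 1·y_assembly = 11; 4·y_carpentry + 3·y_assembly = 42.
→ y_carpentry = 9 and y_assembly = 2.
Reduced cost of shelves: c₃ − yᵀa₃ = 49 − (9·5 + 2·5) = 49 − 55 = -6.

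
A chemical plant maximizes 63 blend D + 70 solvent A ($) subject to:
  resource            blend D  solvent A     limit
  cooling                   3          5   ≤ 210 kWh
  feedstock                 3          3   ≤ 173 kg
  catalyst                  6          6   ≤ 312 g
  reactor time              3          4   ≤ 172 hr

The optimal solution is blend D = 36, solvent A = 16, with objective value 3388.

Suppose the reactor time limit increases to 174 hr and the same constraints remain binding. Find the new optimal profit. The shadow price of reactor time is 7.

3402

Δb = 2, so new z* = 3388 + (7)·(2) = 3388 + 14 = 3402.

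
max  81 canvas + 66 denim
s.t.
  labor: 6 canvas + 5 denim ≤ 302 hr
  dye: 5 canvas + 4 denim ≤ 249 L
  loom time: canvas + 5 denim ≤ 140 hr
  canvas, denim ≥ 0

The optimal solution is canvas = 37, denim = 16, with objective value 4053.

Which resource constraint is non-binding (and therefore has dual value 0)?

loom time

labor: 302/302 (binding)
dye: 249/249 (binding)
loom time: 117/140 (slack 23)
By complementary slackness, a constraint with positive slack has shadow price 0 → loom time.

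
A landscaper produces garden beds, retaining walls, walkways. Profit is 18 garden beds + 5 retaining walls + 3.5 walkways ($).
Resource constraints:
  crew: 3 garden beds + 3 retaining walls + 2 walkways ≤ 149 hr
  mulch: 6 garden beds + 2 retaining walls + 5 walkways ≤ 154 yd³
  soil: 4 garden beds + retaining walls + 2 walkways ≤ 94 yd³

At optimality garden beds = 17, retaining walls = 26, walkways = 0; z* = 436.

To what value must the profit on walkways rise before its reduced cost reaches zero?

11

Check each constraint at x*: crew 129/149 (slack 20); mulch 154/154 (tight); soil 94/94 (tight).
By complementary slackness, y = 0 for the non-binding constraint.
From A_Bᵀ y = c: 6·y_mulch + 4·y_soil = 18; 2·y_mulch + 1·y_soil = 5.
→ y_mulch = 1 and y_soil = 3.
walkways enters the basis when its profit ≥ yᵀa₃ = 1·5 + 3·2 = 11.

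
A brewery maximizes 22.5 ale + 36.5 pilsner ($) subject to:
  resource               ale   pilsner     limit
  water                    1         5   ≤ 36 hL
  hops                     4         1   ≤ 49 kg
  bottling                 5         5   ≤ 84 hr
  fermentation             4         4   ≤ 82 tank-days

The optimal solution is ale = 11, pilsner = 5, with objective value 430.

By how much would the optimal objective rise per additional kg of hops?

Check each constraint at x*: water 36/36 (tight); hops 49/49 (tight); bottling 80/84 (slack 4); fermentation 64/82 (slack 18).
Slack constraints have shadow price 0 (complementary slackness).
The binding rows give the dual system: 1·y_water + 4·y_hops = 22.5 and 5·y_water + 1·y_hops = 36.5.
Solving: y_water = 6.5, y_hops = 4.
Shadow price of hops = 4.

4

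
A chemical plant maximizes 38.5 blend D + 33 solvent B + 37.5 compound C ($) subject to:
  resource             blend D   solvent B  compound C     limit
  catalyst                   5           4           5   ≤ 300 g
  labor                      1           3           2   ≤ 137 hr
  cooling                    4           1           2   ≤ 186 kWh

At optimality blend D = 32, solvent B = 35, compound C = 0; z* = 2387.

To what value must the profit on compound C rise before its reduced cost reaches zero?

39.5

At the optimum: catalyst uses 300 of 300 (binding); labor uses 137 of 137 (binding); cooling uses 163 of 186 (slack = 23).
Slack constraints have shadow price 0 (complementary slackness).
From A_Bᵀ y = c: 5·y_catalyst + 1·y_labor = 38.5; 4·y_catalyst + 3·y_labor = 33.
Solving: y_catalyst = 7.5, y_labor = 1.
compound C enters the basis when its profit ≥ yᵀa₃ = 7.5·5 + 1·2 = 39.5.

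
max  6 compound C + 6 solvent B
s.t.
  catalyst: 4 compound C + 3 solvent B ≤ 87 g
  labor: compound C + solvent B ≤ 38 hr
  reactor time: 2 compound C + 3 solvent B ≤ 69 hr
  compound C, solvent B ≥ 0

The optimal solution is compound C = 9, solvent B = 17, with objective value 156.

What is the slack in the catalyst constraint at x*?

catalyst used = 4·9 + 3·17 = 87; slack = 87 − 87 = 0.

0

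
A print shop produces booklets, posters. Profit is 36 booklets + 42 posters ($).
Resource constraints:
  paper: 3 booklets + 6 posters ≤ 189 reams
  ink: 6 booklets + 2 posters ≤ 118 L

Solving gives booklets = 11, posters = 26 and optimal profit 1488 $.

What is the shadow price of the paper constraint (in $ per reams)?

At the optimum: paper uses 189 of 189 (binding); ink uses 118 of 118 (binding).
The binding rows give the dual system: 3·y_paper + 6·y_ink = 36 and 6·y_paper + 2·y_ink = 42.
Solving: y_paper = 6, y_ink = 3.
Shadow price of paper = 6.

6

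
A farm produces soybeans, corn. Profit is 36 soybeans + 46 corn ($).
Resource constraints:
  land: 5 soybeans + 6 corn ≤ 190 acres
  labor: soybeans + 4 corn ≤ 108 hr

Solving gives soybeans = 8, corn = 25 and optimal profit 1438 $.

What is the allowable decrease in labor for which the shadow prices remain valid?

70

Binding constraints: land, labor. The basis is B = [[5,6],[1,4]] with det 14.
Per unit decrease in labor, x* moves by d = (0.4286, -0.3571).
The basis stays optimal until corn reaches 0; allowable decrease = 70 hr.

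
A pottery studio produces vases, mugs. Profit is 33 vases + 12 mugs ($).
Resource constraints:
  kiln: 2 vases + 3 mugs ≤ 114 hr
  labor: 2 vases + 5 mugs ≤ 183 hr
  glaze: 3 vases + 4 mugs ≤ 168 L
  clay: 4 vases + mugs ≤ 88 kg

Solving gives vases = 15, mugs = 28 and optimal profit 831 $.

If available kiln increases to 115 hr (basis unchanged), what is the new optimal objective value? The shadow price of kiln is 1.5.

832.5

Δb = 1, so new z* = 831 + (1.5)·(1) = 831 + 1.5 = 832.5.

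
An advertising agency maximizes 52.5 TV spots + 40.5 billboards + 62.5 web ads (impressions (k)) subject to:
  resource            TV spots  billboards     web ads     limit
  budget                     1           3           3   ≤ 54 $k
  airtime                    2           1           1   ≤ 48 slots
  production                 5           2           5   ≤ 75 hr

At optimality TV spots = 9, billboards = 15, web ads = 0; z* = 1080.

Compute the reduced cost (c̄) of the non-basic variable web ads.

-5

Check each constraint at x*: budget 54/54 (tight); airtime 33/48 (slack 15); production 75/75 (tight).
Since airtime is not tight, its dual is 0.
The binding rows give the dual system: 1·y_budget + 5·y_production = 52.5 and 3·y_budget + 2·y_production = 40.5.
→ y_budget = 7.5 and y_production = 9.
Reduced cost of web ads: c₃ − yᵀa₃ = 62.5 − (7.5·3 + 9·5) = 62.5 − 67.5 = -5.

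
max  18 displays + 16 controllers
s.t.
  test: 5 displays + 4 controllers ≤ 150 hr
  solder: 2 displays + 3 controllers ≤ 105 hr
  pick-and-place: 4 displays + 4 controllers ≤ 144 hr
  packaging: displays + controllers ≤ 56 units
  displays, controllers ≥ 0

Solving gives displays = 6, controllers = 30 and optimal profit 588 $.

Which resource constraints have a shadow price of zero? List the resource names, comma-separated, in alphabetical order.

test: 150/150 (binding)
solder: 102/105 (slack 3)
pick-and-place: 144/144 (binding)
packaging: 36/56 (slack 20)
By complementary slackness, a constraint with positive slack has shadow price 0 → packaging, solder.

packaging, solder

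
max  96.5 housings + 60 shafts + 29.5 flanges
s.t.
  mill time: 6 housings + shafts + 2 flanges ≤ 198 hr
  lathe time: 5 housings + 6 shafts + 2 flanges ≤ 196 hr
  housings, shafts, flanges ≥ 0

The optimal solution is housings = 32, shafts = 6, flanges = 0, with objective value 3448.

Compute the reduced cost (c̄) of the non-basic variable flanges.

Both mill time and lathe time are binding at x*.
From A_Bᵀ y = c: 6·y_mill time + 5·y_lathe time = 96.5; 1·y_mill time + 6·y_lathe time = 60.
Solving: y_mill time = 9, y_lathe time = 8.5.
Reduced cost of flanges: c₃ − yᵀa₃ = 29.5 − (9·2 + 8.5·2) = 29.5 − 35 = -5.5.

-5.5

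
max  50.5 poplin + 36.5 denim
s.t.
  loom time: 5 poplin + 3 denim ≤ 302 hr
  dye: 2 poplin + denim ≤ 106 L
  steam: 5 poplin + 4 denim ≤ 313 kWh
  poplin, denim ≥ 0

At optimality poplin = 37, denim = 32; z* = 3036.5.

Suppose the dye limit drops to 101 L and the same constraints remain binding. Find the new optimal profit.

Binding: dye and steam. Non-binding: loom time (21 unused).
Slack constraints have shadow price 0 (complementary slackness).
Dual feasibility on the basic columns requires 2·y_dye + 5·y_steam = 50.5, 1·y_dye + 4·y_steam = 36.5.
→ y_dye = 6.5 and y_steam = 7.5.
Δz = y_dye·Δb = 6.5 × (-5) = -32.5, so new z* = 3036.5 − 32.5 = 3004.

3004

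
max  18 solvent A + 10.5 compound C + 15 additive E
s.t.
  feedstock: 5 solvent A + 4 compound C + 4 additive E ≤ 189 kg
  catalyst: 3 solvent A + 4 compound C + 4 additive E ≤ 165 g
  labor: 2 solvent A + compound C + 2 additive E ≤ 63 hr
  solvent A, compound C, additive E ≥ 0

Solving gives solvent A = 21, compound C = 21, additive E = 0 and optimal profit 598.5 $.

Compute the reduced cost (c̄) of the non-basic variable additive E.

-2

Binding: feedstock and labor. Non-binding: catalyst (18 unused).
Since catalyst is not tight, its dual is 0.
The binding rows give the dual system: 5·y_feedstock + 2·y_labor = 18 and 4·y_feedstock + 1·y_labor = 10.5.
→ y_feedstock = 1 and y_labor = 6.5.
Reduced cost of additive E: c₃ − yᵀa₃ = 15 − (1·4 + 6.5·2) = 15 − 17 = -2.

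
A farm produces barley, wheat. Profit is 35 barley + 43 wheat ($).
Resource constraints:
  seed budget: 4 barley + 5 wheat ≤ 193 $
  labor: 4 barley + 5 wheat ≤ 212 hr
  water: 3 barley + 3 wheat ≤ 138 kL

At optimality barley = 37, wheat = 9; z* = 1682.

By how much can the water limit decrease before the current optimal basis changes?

22.2

Binding constraints: seed budget, water. The basis is B = [[4,5],[3,3]] with det -3.
Per unit decrease in water, x* moves by d = (-1.6667, 1.3333).
The basis stays optimal until barley reaches 0; allowable decrease = 22.2 kL.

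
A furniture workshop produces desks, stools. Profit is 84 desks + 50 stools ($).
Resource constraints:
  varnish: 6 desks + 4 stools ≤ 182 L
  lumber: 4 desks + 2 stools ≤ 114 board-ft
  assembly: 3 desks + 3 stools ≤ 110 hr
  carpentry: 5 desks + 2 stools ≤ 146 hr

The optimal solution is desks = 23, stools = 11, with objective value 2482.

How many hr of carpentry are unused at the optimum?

9

carpentry used = 5·23 + 2·11 = 137; slack = 146 − 137 = 9.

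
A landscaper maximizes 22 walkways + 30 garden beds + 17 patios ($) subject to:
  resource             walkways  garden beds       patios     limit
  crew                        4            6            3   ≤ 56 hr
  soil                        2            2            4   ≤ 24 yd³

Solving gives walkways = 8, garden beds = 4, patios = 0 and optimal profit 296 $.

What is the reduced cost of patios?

At the optimum: crew uses 56 of 56 (binding); soil uses 24 of 24 (binding).
Dual feasibility on the basic columns requires 4·y_crew + 2·y_soil = 22, 6·y_crew + 2·y_soil = 30.
→ y_crew = 4 and y_soil = 3.
Reduced cost of patios: c₃ − yᵀa₃ = 17 − (4·3 + 3·4) = 17 − 24 = -7.

-7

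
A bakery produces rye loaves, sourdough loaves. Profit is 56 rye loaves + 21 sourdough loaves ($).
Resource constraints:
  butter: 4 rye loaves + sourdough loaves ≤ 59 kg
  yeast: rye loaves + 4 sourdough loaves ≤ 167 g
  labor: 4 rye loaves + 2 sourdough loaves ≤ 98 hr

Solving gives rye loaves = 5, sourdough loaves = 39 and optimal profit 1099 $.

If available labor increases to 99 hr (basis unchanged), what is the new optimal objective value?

1106

At the optimum: butter uses 59 of 59 (binding); yeast uses 161 of 167 (slack = 6); labor uses 98 of 98 (binding).
Since yeast is not tight, its dual is 0.
Dual feasibility on the basic columns requires 4·y_butter + 4·y_labor = 56, 1·y_butter + 2·y_labor = 21.
→ y_butter = 7 and y_labor = 7.
Δz = y_labor·Δb = 7 × (1) = 7, so new z* = 1099 + 7 = 1106.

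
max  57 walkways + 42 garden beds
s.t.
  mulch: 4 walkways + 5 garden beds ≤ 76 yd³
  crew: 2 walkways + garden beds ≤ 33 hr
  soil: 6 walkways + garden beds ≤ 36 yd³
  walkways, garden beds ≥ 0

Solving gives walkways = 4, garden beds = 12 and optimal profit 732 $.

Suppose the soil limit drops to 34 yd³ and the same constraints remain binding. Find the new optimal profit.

Binding: mulch and soil. Non-binding: crew (13 unused).
Since crew is not tight, its dual is 0.
The binding rows give the dual system: 4·y_mulch + 6·y_soil = 57 and 5·y_mulch + 1·y_soil = 42.
Solving: y_mulch = 7.5, y_soil = 4.5.
Δz = y_soil·Δb = 4.5 × (-2) = -9, so new z* = 732 − 9 = 723.

723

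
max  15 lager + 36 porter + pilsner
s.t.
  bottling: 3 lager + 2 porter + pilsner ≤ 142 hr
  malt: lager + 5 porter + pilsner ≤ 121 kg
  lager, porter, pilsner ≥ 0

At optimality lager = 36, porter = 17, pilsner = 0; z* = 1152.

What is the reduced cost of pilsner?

-8

Both bottling and malt are binding at x*.
The binding rows give the dual system: 3·y_bottling + 1·y_malt = 15 and 2·y_bottling + 5·y_malt = 36.
This yields shadow prices y_bottling = 3, y_malt = 6.
Reduced cost of pilsner: c₃ − yᵀa₃ = 1 − (3·1 + 6·1) = 1 − 9 = -8.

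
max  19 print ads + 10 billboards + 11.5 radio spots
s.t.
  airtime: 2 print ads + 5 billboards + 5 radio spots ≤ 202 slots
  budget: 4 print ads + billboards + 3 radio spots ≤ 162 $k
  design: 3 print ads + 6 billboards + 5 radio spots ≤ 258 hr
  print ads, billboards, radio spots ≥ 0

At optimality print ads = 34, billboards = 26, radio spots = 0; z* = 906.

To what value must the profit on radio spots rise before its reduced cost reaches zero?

17

At the optimum: airtime uses 198 of 202 (slack = 4); budget uses 162 of 162 (binding); design uses 258 of 258 (binding).
Since airtime is not tight, its dual is 0.
Dual feasibility on the basic columns requires 4·y_budget + 3·y_design = 19, 1·y_budget + 6·y_design = 10.
This yields shadow prices y_budget = 4, y_design = 1.
radio spots enters the basis when its profit ≥ yᵀa₃ = 4·3 + 1·5 = 17.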